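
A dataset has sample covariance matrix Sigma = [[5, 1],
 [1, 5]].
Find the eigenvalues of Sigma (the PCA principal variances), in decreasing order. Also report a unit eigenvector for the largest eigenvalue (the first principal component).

Step 1 — characteristic polynomial of 2×2 Sigma:
  det(Sigma - λI) = λ² - trace · λ + det = 0.
  trace = 5 + 5 = 10, det = 5·5 - (1)² = 24.
Step 2 — discriminant:
  Δ = trace² - 4·det = 100 - 96 = 4.
Step 3 — eigenvalues:
  λ = (trace ± √Δ)/2 = (10 ± 2)/2,
  λ_1 = 6,  λ_2 = 4.

Step 4 — unit eigenvector for λ_1: solve (Sigma - λ_1 I)v = 0. First row:
  (5 - 6)·v_x + (1)·v_y = 0, i.e. (-1)·v_x + (1)·v_y = 0,
  so v ∝ (b, λ_1 - a) = (1, 1) = u.
  ||u|| = √((1)² + (1)²) = √(2) ≈ 1.4142,
  v_1 = u/||u|| ≈ (0.7071, 0.7071) (||v_1|| = 1).

λ_1 = 6,  λ_2 = 4;  v_1 ≈ (0.7071, 0.7071)


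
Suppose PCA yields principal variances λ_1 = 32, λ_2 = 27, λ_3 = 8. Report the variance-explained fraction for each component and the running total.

Step 1 — total variance = trace(Sigma) = Σ λ_i = 32 + 27 + 8 = 67.

Step 2 — fraction explained by component i = λ_i / Σ λ:
  PC1: 32/67 = 0.4776
  PC2: 27/67 = 0.403
  PC3: 8/67 = 0.1194

Step 3 — cumulative fraction after k components = (λ_1 + ... + λ_k) / Σ λ:
  k = 1: 32/67 = 0.4776
  k = 2: (32 + 27)/67 = 59/67 = 0.8806
  k = 3: (32 + 27 + 8)/67 = 67/67 = 1

Summary (fraction, with percent):

explained: PC1 0.4776 (47.76%), PC2 0.403 (40.3%), PC3 0.1194 (11.94%);  cumulative: 0.4776, 0.8806, 1


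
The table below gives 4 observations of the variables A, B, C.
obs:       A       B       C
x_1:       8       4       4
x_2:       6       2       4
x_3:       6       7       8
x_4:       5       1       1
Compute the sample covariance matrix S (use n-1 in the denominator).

Step 1 — column means:
  mean(A) = (8 + 6 + 6 + 5) / 4 = 25/4 = 6.25
  mean(B) = (4 + 2 + 7 + 1) / 4 = 14/4 = 3.5
  mean(C) = (4 + 4 + 8 + 1) / 4 = 17/4 = 4.25

Step 2 — sample covariance S[i,j] = (1/(n-1)) · Σ_k (x_{k,i} - mean_i) · (x_{k,j} - mean_j), with n-1 = 3.
  S[A,A] = ((1.75)·(1.75) + (-0.25)·(-0.25) + (-0.25)·(-0.25) + (-1.25)·(-1.25)) / 3 = 4.75/3 = 1.5833
  S[A,B] = ((1.75)·(0.5) + (-0.25)·(-1.5) + (-0.25)·(3.5) + (-1.25)·(-2.5)) / 3 = 3.5/3 = 1.1667
  S[A,C] = ((1.75)·(-0.25) + (-0.25)·(-0.25) + (-0.25)·(3.75) + (-1.25)·(-3.25)) / 3 = 2.75/3 = 0.9167
  S[B,B] = ((0.5)·(0.5) + (-1.5)·(-1.5) + (3.5)·(3.5) + (-2.5)·(-2.5)) / 3 = 21/3 = 7
  S[B,C] = ((0.5)·(-0.25) + (-1.5)·(-0.25) + (3.5)·(3.75) + (-2.5)·(-3.25)) / 3 = 21.5/3 = 7.1667
  S[C,C] = ((-0.25)·(-0.25) + (-0.25)·(-0.25) + (3.75)·(3.75) + (-3.25)·(-3.25)) / 3 = 24.75/3 = 8.25

S is symmetric (S[j,i] = S[i,j]). Assembling:

S = [[1.5833, 1.1667, 0.9167],
 [1.1667, 7, 7.1667],
 [0.9167, 7.1667, 8.25]]


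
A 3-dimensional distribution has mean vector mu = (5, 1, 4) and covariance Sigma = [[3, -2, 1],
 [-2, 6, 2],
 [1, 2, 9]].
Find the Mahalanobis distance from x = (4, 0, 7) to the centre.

Step 1 — centre the observation: (x - mu) = (-1, -1, 3).

Step 2 — invert Sigma (cofactor / det for 3×3, or solve directly):
  Sigma^{-1} = [[0.5, 0.2, -0.1],
 [0.2, 0.26, -0.08],
 [-0.1, -0.08, 0.14]].

Step 3 — form the quadratic (x - mu)^T · Sigma^{-1} · (x - mu):
  Sigma^{-1} · (x - mu) = (-1, -0.7, 0.6).
  (x - mu)^T · [Sigma^{-1} · (x - mu)] = (-1)·(-1) + (-1)·(-0.7) + (3)·(0.6) = 3.5.

Step 4 — take square root: d = √(3.5) ≈ 1.8708.

d(x, mu) = √(3.5) ≈ 1.8708


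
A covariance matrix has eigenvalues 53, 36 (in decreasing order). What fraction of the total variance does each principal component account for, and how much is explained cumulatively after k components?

Step 1 — total variance = trace(Sigma) = Σ λ_i = 53 + 36 = 89.

Step 2 — fraction explained by component i = λ_i / Σ λ:
  PC1: 53/89 = 0.5955
  PC2: 36/89 = 0.4045

Step 3 — cumulative fraction after k components = (λ_1 + ... + λ_k) / Σ λ:
  k = 1: 53/89 = 0.5955
  k = 2: (53 + 36)/89 = 89/89 = 1

Summary (fraction, with percent):

explained: PC1 0.5955 (59.55%), PC2 0.4045 (40.45%);  cumulative: 0.5955, 1


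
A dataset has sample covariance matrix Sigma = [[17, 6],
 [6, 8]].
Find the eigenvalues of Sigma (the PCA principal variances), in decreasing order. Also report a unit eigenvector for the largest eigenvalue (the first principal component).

Step 1 — characteristic polynomial of 2×2 Sigma:
  det(Sigma - λI) = λ² - trace · λ + det = 0.
  trace = 17 + 8 = 25, det = 17·8 - (6)² = 100.
Step 2 — discriminant:
  Δ = trace² - 4·det = 625 - 400 = 225.
Step 3 — eigenvalues:
  λ = (trace ± √Δ)/2 = (25 ± 15)/2,
  λ_1 = 20,  λ_2 = 5.

Step 4 — unit eigenvector for λ_1: solve (Sigma - λ_1 I)v = 0. First row:
  (17 - 20)·v_x + (6)·v_y = 0, i.e. (-3)·v_x + (6)·v_y = 0,
  so v ∝ (b, λ_1 - a) = (6, 3) = u.
  ||u|| = √((6)² + (3)²) = √(45) ≈ 6.7082,
  v_1 = u/||u|| ≈ (0.8944, 0.4472) (||v_1|| = 1).

λ_1 = 20,  λ_2 = 5;  v_1 ≈ (0.8944, 0.4472)


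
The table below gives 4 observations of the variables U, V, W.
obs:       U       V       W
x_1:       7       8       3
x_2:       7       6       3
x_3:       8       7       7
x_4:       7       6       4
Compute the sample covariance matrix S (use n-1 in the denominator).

Step 1 — column means:
  mean(U) = (7 + 7 + 8 + 7) / 4 = 29/4 = 7.25
  mean(V) = (8 + 6 + 7 + 6) / 4 = 27/4 = 6.75
  mean(W) = (3 + 3 + 7 + 4) / 4 = 17/4 = 4.25

Step 2 — sample covariance S[i,j] = (1/(n-1)) · Σ_k (x_{k,i} - mean_i) · (x_{k,j} - mean_j), with n-1 = 3.
  S[U,U] = ((-0.25)·(-0.25) + (-0.25)·(-0.25) + (0.75)·(0.75) + (-0.25)·(-0.25)) / 3 = 0.75/3 = 0.25
  S[U,V] = ((-0.25)·(1.25) + (-0.25)·(-0.75) + (0.75)·(0.25) + (-0.25)·(-0.75)) / 3 = 0.25/3 = 0.0833
  S[U,W] = ((-0.25)·(-1.25) + (-0.25)·(-1.25) + (0.75)·(2.75) + (-0.25)·(-0.25)) / 3 = 2.75/3 = 0.9167
  S[V,V] = ((1.25)·(1.25) + (-0.75)·(-0.75) + (0.25)·(0.25) + (-0.75)·(-0.75)) / 3 = 2.75/3 = 0.9167
  S[V,W] = ((1.25)·(-1.25) + (-0.75)·(-1.25) + (0.25)·(2.75) + (-0.75)·(-0.25)) / 3 = 0.25/3 = 0.0833
  S[W,W] = ((-1.25)·(-1.25) + (-1.25)·(-1.25) + (2.75)·(2.75) + (-0.25)·(-0.25)) / 3 = 10.75/3 = 3.5833

S is symmetric (S[j,i] = S[i,j]). Assembling:

S = [[0.25, 0.0833, 0.9167],
 [0.0833, 0.9167, 0.0833],
 [0.9167, 0.0833, 3.5833]]


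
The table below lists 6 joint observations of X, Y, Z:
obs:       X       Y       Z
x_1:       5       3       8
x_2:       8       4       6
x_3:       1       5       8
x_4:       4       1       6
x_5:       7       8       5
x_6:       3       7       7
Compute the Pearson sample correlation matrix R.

Step 1 — column means:
  mean(X) = (5 + 8 + 1 + 4 + 7 + 3) / 6 = 28/6 = 4.6667
  mean(Y) = (3 + 4 + 5 + 1 + 8 + 7) / 6 = 28/6 = 4.6667
  mean(Z) = (8 + 6 + 8 + 6 + 5 + 7) / 6 = 40/6 = 6.6667

Step 2 — sample variances and covariances s[i,j] = (1/(n-1)) · Σ_k (x_{k,i} - mean_i) · (x_{k,j} - mean_j), with n-1 = 5:
  s[X,X] = ((0.3333)·(0.3333) + (3.3333)·(3.3333) + (-3.6667)·(-3.6667) + (-0.6667)·(-0.6667) + (2.3333)·(2.3333) + (-1.6667)·(-1.6667)) / 5 = 33.3333/5 = 6.6667
  s[X,Y] = ((0.3333)·(-1.6667) + (3.3333)·(-0.6667) + (-3.6667)·(0.3333) + (-0.6667)·(-3.6667) + (2.3333)·(3.3333) + (-1.6667)·(2.3333)) / 5 = 2.3333/5 = 0.4667
  s[X,Z] = ((0.3333)·(1.3333) + (3.3333)·(-0.6667) + (-3.6667)·(1.3333) + (-0.6667)·(-0.6667) + (2.3333)·(-1.6667) + (-1.6667)·(0.3333)) / 5 = -10.6667/5 = -2.1333
  s[Y,Y] = ((-1.6667)·(-1.6667) + (-0.6667)·(-0.6667) + (0.3333)·(0.3333) + (-3.6667)·(-3.6667) + (3.3333)·(3.3333) + (2.3333)·(2.3333)) / 5 = 33.3333/5 = 6.6667
  s[Y,Z] = ((-1.6667)·(1.3333) + (-0.6667)·(-0.6667) + (0.3333)·(1.3333) + (-3.6667)·(-0.6667) + (3.3333)·(-1.6667) + (2.3333)·(0.3333)) / 5 = -3.6667/5 = -0.7333
  s[Z,Z] = ((1.3333)·(1.3333) + (-0.6667)·(-0.6667) + (1.3333)·(1.3333) + (-0.6667)·(-0.6667) + (-1.6667)·(-1.6667) + (0.3333)·(0.3333)) / 5 = 7.3333/5 = 1.4667
  Sample standard deviations s_i = √(s[i,i]):
  s(X) = √(6.6667) = 2.582
  s(Y) = √(6.6667) = 2.582
  s(Z) = √(1.4667) = 1.2111

Step 3 — r_{ij} = s_{ij} / (s_i · s_j):
  r[X,X] = 1 (diagonal).
  r[X,Y] = 0.4667 / (2.582 · 2.582) = 0.4667 / 6.6667 = 0.07
  r[X,Z] = -2.1333 / (2.582 · 1.2111) = -2.1333 / 3.1269 = -0.6822
  r[Y,Y] = 1 (diagonal).
  r[Y,Z] = -0.7333 / (2.582 · 1.2111) = -0.7333 / 3.1269 = -0.2345
  r[Z,Z] = 1 (diagonal).

R is symmetric with unit diagonal. Assembling:

R = [[1, 0.07, -0.6822],
 [0.07, 1, -0.2345],
 [-0.6822, -0.2345, 1]]


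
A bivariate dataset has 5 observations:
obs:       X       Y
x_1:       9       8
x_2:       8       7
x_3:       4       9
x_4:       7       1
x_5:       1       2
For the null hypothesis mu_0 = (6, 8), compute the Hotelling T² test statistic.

Step 1 — sample mean vector:
  mean(X) = (9 + 8 + 4 + 7 + 1) / 5 = 29/5 = 5.8
  mean(Y) = (8 + 7 + 9 + 1 + 2) / 5 = 27/5 = 5.4
  x̄ = (5.8, 5.4),  deviation x̄ - mu_0 = (5.8, 5.4) - (6, 8) = (-0.2, -2.6).

Step 2 — sample covariance matrix, S[i,j] = (1/(n-1)) · Σ_k (x_{k,i} - mean_i) · (x_{k,j} - mean_j), divisor n-1 = 4:
  S[X,X] = ((3.2)·(3.2) + (2.2)·(2.2) + (-1.8)·(-1.8) + (1.2)·(1.2) + (-4.8)·(-4.8)) / 4 = 42.8/4 = 10.7
  S[X,Y] = ((3.2)·(2.6) + (2.2)·(1.6) + (-1.8)·(3.6) + (1.2)·(-4.4) + (-4.8)·(-3.4)) / 4 = 16.4/4 = 4.1
  S[Y,Y] = ((2.6)·(2.6) + (1.6)·(1.6) + (3.6)·(3.6) + (-4.4)·(-4.4) + (-3.4)·(-3.4)) / 4 = 53.2/4 = 13.3
  S = [[10.7, 4.1],
 [4.1, 13.3]].

Step 3 — invert S. det(S) = 10.7·13.3 - (4.1)² = 125.5.
  S^{-1} = (1/det) · [[d, -b], [-b, a]] = [[0.106, -0.0327],
 [-0.0327, 0.0853]].

Step 4 — quadratic form (x̄ - mu_0)^T · S^{-1} · (x̄ - mu_0):
  S^{-1} · (x̄ - mu_0) = (0.0637, -0.2151),
  (x̄ - mu_0)^T · [...] = (-0.2)·(0.0637) + (-2.6)·(-0.2151) = 0.5466.

Step 5 — scale by n: T² = 5 · 0.5466 = 2.7331.

T² ≈ 2.7331


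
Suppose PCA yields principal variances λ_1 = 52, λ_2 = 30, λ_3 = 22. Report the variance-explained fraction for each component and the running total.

Step 1 — total variance = trace(Sigma) = Σ λ_i = 52 + 30 + 22 = 104.

Step 2 — fraction explained by component i = λ_i / Σ λ:
  PC1: 52/104 = 0.5
  PC2: 30/104 = 0.2885
  PC3: 22/104 = 0.2115

Step 3 — cumulative fraction after k components = (λ_1 + ... + λ_k) / Σ λ:
  k = 1: 52/104 = 0.5
  k = 2: (52 + 30)/104 = 82/104 = 0.7885
  k = 3: (52 + 30 + 22)/104 = 104/104 = 1

Summary (fraction, with percent):

explained: PC1 0.5 (50%), PC2 0.2885 (28.85%), PC3 0.2115 (21.15%);  cumulative: 0.5, 0.7885, 1


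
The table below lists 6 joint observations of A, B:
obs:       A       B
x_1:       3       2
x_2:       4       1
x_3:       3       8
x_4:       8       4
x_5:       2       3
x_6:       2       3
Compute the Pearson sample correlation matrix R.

Step 1 — column means:
  mean(A) = (3 + 4 + 3 + 8 + 2 + 2) / 6 = 22/6 = 3.6667
  mean(B) = (2 + 1 + 8 + 4 + 3 + 3) / 6 = 21/6 = 3.5

Step 2 — sample variances and covariances s[i,j] = (1/(n-1)) · Σ_k (x_{k,i} - mean_i) · (x_{k,j} - mean_j), with n-1 = 5:
  s[A,A] = ((-0.6667)·(-0.6667) + (0.3333)·(0.3333) + (-0.6667)·(-0.6667) + (4.3333)·(4.3333) + (-1.6667)·(-1.6667) + (-1.6667)·(-1.6667)) / 5 = 25.3333/5 = 5.0667
  s[A,B] = ((-0.6667)·(-1.5) + (0.3333)·(-2.5) + (-0.6667)·(4.5) + (4.3333)·(0.5) + (-1.6667)·(-0.5) + (-1.6667)·(-0.5)) / 5 = 1/5 = 0.2
  s[B,B] = ((-1.5)·(-1.5) + (-2.5)·(-2.5) + (4.5)·(4.5) + (0.5)·(0.5) + (-0.5)·(-0.5) + (-0.5)·(-0.5)) / 5 = 29.5/5 = 5.9
  Sample standard deviations s_i = √(s[i,i]):
  s(A) = √(5.0667) = 2.2509
  s(B) = √(5.9) = 2.429

Step 3 — r_{ij} = s_{ij} / (s_i · s_j):
  r[A,A] = 1 (diagonal).
  r[A,B] = 0.2 / (2.2509 · 2.429) = 0.2 / 5.4675 = 0.0366
  r[B,B] = 1 (diagonal).

R is symmetric with unit diagonal. Assembling:

R = [[1, 0.0366],
 [0.0366, 1]]


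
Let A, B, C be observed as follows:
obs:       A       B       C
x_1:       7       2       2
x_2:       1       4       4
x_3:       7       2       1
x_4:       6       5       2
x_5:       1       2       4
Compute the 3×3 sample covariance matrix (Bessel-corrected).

Step 1 — column means:
  mean(A) = (7 + 1 + 7 + 6 + 1) / 5 = 22/5 = 4.4
  mean(B) = (2 + 4 + 2 + 5 + 2) / 5 = 15/5 = 3
  mean(C) = (2 + 4 + 1 + 2 + 4) / 5 = 13/5 = 2.6

Step 2 — sample covariance S[i,j] = (1/(n-1)) · Σ_k (x_{k,i} - mean_i) · (x_{k,j} - mean_j), with n-1 = 4.
  S[A,A] = ((2.6)·(2.6) + (-3.4)·(-3.4) + (2.6)·(2.6) + (1.6)·(1.6) + (-3.4)·(-3.4)) / 4 = 39.2/4 = 9.8
  S[A,B] = ((2.6)·(-1) + (-3.4)·(1) + (2.6)·(-1) + (1.6)·(2) + (-3.4)·(-1)) / 4 = -2/4 = -0.5
  S[A,C] = ((2.6)·(-0.6) + (-3.4)·(1.4) + (2.6)·(-1.6) + (1.6)·(-0.6) + (-3.4)·(1.4)) / 4 = -16.2/4 = -4.05
  S[B,B] = ((-1)·(-1) + (1)·(1) + (-1)·(-1) + (2)·(2) + (-1)·(-1)) / 4 = 8/4 = 2
  S[B,C] = ((-1)·(-0.6) + (1)·(1.4) + (-1)·(-1.6) + (2)·(-0.6) + (-1)·(1.4)) / 4 = 1/4 = 0.25
  S[C,C] = ((-0.6)·(-0.6) + (1.4)·(1.4) + (-1.6)·(-1.6) + (-0.6)·(-0.6) + (1.4)·(1.4)) / 4 = 7.2/4 = 1.8

S is symmetric (S[j,i] = S[i,j]). Assembling:

S = [[9.8, -0.5, -4.05],
 [-0.5, 2, 0.25],
 [-4.05, 0.25, 1.8]]


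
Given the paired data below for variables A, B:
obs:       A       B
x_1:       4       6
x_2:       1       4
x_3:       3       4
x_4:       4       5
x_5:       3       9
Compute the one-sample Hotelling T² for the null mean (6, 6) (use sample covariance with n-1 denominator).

Step 1 — sample mean vector:
  mean(A) = (4 + 1 + 3 + 4 + 3) / 5 = 15/5 = 3
  mean(B) = (6 + 4 + 4 + 5 + 9) / 5 = 28/5 = 5.6
  x̄ = (3, 5.6),  deviation x̄ - mu_0 = (3, 5.6) - (6, 6) = (-3, -0.4).

Step 2 — sample covariance matrix, S[i,j] = (1/(n-1)) · Σ_k (x_{k,i} - mean_i) · (x_{k,j} - mean_j), divisor n-1 = 4:
  S[A,A] = ((1)·(1) + (-2)·(-2) + (0)·(0) + (1)·(1) + (0)·(0)) / 4 = 6/4 = 1.5
  S[A,B] = ((1)·(0.4) + (-2)·(-1.6) + (0)·(-1.6) + (1)·(-0.6) + (0)·(3.4)) / 4 = 3/4 = 0.75
  S[B,B] = ((0.4)·(0.4) + (-1.6)·(-1.6) + (-1.6)·(-1.6) + (-0.6)·(-0.6) + (3.4)·(3.4)) / 4 = 17.2/4 = 4.3
  S = [[1.5, 0.75],
 [0.75, 4.3]].

Step 3 — invert S. det(S) = 1.5·4.3 - (0.75)² = 5.8875.
  S^{-1} = (1/det) · [[d, -b], [-b, a]] = [[0.7304, -0.1274],
 [-0.1274, 0.2548]].

Step 4 — quadratic form (x̄ - mu_0)^T · S^{-1} · (x̄ - mu_0):
  S^{-1} · (x̄ - mu_0) = (-2.1401, 0.2803),
  (x̄ - mu_0)^T · [...] = (-3)·(-2.1401) + (-0.4)·(0.2803) = 6.3083.

Step 5 — scale by n: T² = 5 · 6.3083 = 31.5414.

T² ≈ 31.5414


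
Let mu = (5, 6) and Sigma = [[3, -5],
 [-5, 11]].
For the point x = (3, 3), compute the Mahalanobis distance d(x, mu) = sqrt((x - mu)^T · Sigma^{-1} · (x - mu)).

Step 1 — centre the observation: (x - mu) = (-2, -3).

Step 2 — invert Sigma. det(Sigma) = 3·11 - (-5)² = 8.
  Sigma^{-1} = (1/det) · [[d, -b], [-b, a]] = [[1.375, 0.625],
 [0.625, 0.375]].

Step 3 — form the quadratic (x - mu)^T · Sigma^{-1} · (x - mu):
  Sigma^{-1} · (x - mu) = (-4.625, -2.375).
  (x - mu)^T · [Sigma^{-1} · (x - mu)] = (-2)·(-4.625) + (-3)·(-2.375) = 16.375.

Step 4 — take square root: d = √(16.375) ≈ 4.0466.

d(x, mu) = √(16.375) ≈ 4.0466


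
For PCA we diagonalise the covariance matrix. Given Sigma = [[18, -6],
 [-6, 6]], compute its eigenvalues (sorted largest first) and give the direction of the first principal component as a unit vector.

Step 1 — characteristic polynomial of 2×2 Sigma:
  det(Sigma - λI) = λ² - trace · λ + det = 0.
  trace = 18 + 6 = 24, det = 18·6 - (-6)² = 72.
Step 2 — discriminant:
  Δ = trace² - 4·det = 576 - 288 = 288.
Step 3 — eigenvalues:
  λ = (trace ± √Δ)/2 = (24 ± 16.9706)/2,
  λ_1 = 20.4853,  λ_2 = 3.5147.

Step 4 — unit eigenvector for λ_1: solve (Sigma - λ_1 I)v = 0. First row:
  (18 - 20.4853)·v_x + (-6)·v_y = 0, i.e. (-2.4853)·v_x + (-6)·v_y = 0,
  so v ∝ (b, λ_1 - a) = (-6, 2.4853); multiply by -1 so the first entry is positive: u = (6, -2.4853).
  ||u|| = √((6)² + (-2.4853)²) = √(42.1766) ≈ 6.4944,
  v_1 = u/||u|| ≈ (0.9239, -0.3827) (||v_1|| = 1).

λ_1 = 20.4853,  λ_2 = 3.5147;  v_1 ≈ (0.9239, -0.3827)


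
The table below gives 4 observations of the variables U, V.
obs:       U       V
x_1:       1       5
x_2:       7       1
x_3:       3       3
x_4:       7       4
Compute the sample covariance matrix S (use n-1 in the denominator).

Step 1 — column means:
  mean(U) = (1 + 7 + 3 + 7) / 4 = 18/4 = 4.5
  mean(V) = (5 + 1 + 3 + 4) / 4 = 13/4 = 3.25

Step 2 — sample covariance S[i,j] = (1/(n-1)) · Σ_k (x_{k,i} - mean_i) · (x_{k,j} - mean_j), with n-1 = 3.
  S[U,U] = ((-3.5)·(-3.5) + (2.5)·(2.5) + (-1.5)·(-1.5) + (2.5)·(2.5)) / 3 = 27/3 = 9
  S[U,V] = ((-3.5)·(1.75) + (2.5)·(-2.25) + (-1.5)·(-0.25) + (2.5)·(0.75)) / 3 = -9.5/3 = -3.1667
  S[V,V] = ((1.75)·(1.75) + (-2.25)·(-2.25) + (-0.25)·(-0.25) + (0.75)·(0.75)) / 3 = 8.75/3 = 2.9167

S is symmetric (S[j,i] = S[i,j]). Assembling:

S = [[9, -3.1667],
 [-3.1667, 2.9167]]


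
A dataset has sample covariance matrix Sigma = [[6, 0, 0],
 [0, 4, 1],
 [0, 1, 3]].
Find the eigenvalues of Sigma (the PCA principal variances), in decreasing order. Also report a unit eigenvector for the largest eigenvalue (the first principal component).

Step 1 — characteristic polynomial p(λ) = det(λI - Sigma) = λ³ - tr·λ² + c_1·λ - det, where tr = trace, c_1 = sum of the principal 2×2 minors, det = det(Sigma):
  tr = 6 + 4 + 3 = 13,
  c_1 = (6·4 - (0)²) + (6·3 - (0)²) + (4·3 - (1)²) = 24 + 18 + 11 = 53,
  det = 6·(4·3 - (1)²) - (0)·((0)·3 - (1)·(0)) + (0)·((0)·(1) - 4·(0)) = 6·(11) - (0)·(0) + (0)·(0) = 66.
  So p(λ) = λ³ - 13λ² + 53λ - 66.
Step 2 — look for an integer root (rational root theorem: any rational root is an integer divisor of 66). Testing λ = 6:
  p(6) = 216 - 468 + 318 - 66 = 0  ✓
  Dividing out (λ - 6): p(λ) = (λ - 6)(λ² - 7λ + 11).
Step 3 — remaining eigenvalues from the quadratic λ² - 7λ + 11 = 0:
  Δ = 7² - 4·11 = 49 - 44 = 5,  λ = (7 ± √5)/2 = (7 ± 2.2361)/2 ≈ 4.618 or 2.382.
  Sorted: λ_1 = 6,  λ_2 = 4.618,  λ_3 = 2.382  (check: sum = 13 = tr ✓).

Step 4 — unit eigenvector for λ_1 = 6: v spans the null space of (Sigma - λ_1 I), whose rows are
  r_1 = (0, 0, 0),  r_2 = (0, -2, 1),  r_3 = (0, 1, -3).
  v is orthogonal to every row, so take v ∝ r_2 × r_3 = ((-2)·(-3) - (1)·(1), (1)·(0) - (0)·(-3), (0)·(1) - (-2)·(0)) = (5, 0, 0).
  Rescale (divide by 5): u = (1, 0, 0).
  ||u|| = √((1)² + (0)² + (0)²) = √(1) = 1,  v_1 = u/||u|| ≈ (1, 0, 0) (||v_1|| = 1).

λ_1 = 6,  λ_2 = 4.618,  λ_3 = 2.382;  v_1 ≈ (1, 0, 0)


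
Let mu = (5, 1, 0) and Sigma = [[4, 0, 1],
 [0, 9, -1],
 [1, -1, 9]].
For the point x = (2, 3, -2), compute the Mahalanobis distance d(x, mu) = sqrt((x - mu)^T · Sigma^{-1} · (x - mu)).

Step 1 — centre the observation: (x - mu) = (-3, 2, -2).

Step 2 — invert Sigma (cofactor / det for 3×3, or solve directly):
  Sigma^{-1} = [[0.2572, -0.0032, -0.0289],
 [-0.0032, 0.1125, 0.0129],
 [-0.0289, 0.0129, 0.1158]].

Step 3 — form the quadratic (x - mu)^T · Sigma^{-1} · (x - mu):
  Sigma^{-1} · (x - mu) = (-0.7203, 0.209, -0.119).
  (x - mu)^T · [Sigma^{-1} · (x - mu)] = (-3)·(-0.7203) + (2)·(0.209) + (-2)·(-0.119) = 2.8167.

Step 4 — take square root: d = √(2.8167) ≈ 1.6783.

d(x, mu) = √(2.8167) ≈ 1.6783


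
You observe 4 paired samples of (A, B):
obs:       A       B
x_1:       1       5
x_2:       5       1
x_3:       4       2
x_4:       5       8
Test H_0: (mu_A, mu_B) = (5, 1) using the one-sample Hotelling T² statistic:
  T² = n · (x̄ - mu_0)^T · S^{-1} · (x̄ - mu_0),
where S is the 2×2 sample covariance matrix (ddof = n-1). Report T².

Step 1 — sample mean vector:
  mean(A) = (1 + 5 + 4 + 5) / 4 = 15/4 = 3.75
  mean(B) = (5 + 1 + 2 + 8) / 4 = 16/4 = 4
  x̄ = (3.75, 4),  deviation x̄ - mu_0 = (3.75, 4) - (5, 1) = (-1.25, 3).

Step 2 — sample covariance matrix, S[i,j] = (1/(n-1)) · Σ_k (x_{k,i} - mean_i) · (x_{k,j} - mean_j), divisor n-1 = 3:
  S[A,A] = ((-2.75)·(-2.75) + (1.25)·(1.25) + (0.25)·(0.25) + (1.25)·(1.25)) / 3 = 10.75/3 = 3.5833
  S[A,B] = ((-2.75)·(1) + (1.25)·(-3) + (0.25)·(-2) + (1.25)·(4)) / 3 = -2/3 = -0.6667
  S[B,B] = ((1)·(1) + (-3)·(-3) + (-2)·(-2) + (4)·(4)) / 3 = 30/3 = 10
  S = [[3.5833, -0.6667],
 [-0.6667, 10]].

Step 3 — invert S. det(S) = 3.5833·10 - (-0.6667)² = 35.3889.
  S^{-1} = (1/det) · [[d, -b], [-b, a]] = [[0.2826, 0.0188],
 [0.0188, 0.1013]].

Step 4 — quadratic form (x̄ - mu_0)^T · S^{-1} · (x̄ - mu_0):
  S^{-1} · (x̄ - mu_0) = (-0.2967, 0.2802),
  (x̄ - mu_0)^T · [...] = (-1.25)·(-0.2967) + (3)·(0.2802) = 1.2115.

Step 5 — scale by n: T² = 4 · 1.2115 = 4.8462.

T² ≈ 4.8462


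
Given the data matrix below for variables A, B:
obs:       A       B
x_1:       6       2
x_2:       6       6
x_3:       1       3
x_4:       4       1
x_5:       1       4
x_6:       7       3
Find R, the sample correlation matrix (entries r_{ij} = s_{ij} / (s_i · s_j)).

Step 1 — column means:
  mean(A) = (6 + 6 + 1 + 4 + 1 + 7) / 6 = 25/6 = 4.1667
  mean(B) = (2 + 6 + 3 + 1 + 4 + 3) / 6 = 19/6 = 3.1667

Step 2 — sample variances and covariances s[i,j] = (1/(n-1)) · Σ_k (x_{k,i} - mean_i) · (x_{k,j} - mean_j), with n-1 = 5:
  s[A,A] = ((1.8333)·(1.8333) + (1.8333)·(1.8333) + (-3.1667)·(-3.1667) + (-0.1667)·(-0.1667) + (-3.1667)·(-3.1667) + (2.8333)·(2.8333)) / 5 = 34.8333/5 = 6.9667
  s[A,B] = ((1.8333)·(-1.1667) + (1.8333)·(2.8333) + (-3.1667)·(-0.1667) + (-0.1667)·(-2.1667) + (-3.1667)·(0.8333) + (2.8333)·(-0.1667)) / 5 = 0.8333/5 = 0.1667
  s[B,B] = ((-1.1667)·(-1.1667) + (2.8333)·(2.8333) + (-0.1667)·(-0.1667) + (-2.1667)·(-2.1667) + (0.8333)·(0.8333) + (-0.1667)·(-0.1667)) / 5 = 14.8333/5 = 2.9667
  Sample standard deviations s_i = √(s[i,i]):
  s(A) = √(6.9667) = 2.6394
  s(B) = √(2.9667) = 1.7224

Step 3 — r_{ij} = s_{ij} / (s_i · s_j):
  r[A,A] = 1 (diagonal).
  r[A,B] = 0.1667 / (2.6394 · 1.7224) = 0.1667 / 4.5462 = 0.0367
  r[B,B] = 1 (diagonal).

R is symmetric with unit diagonal. Assembling:

R = [[1, 0.0367],
 [0.0367, 1]]


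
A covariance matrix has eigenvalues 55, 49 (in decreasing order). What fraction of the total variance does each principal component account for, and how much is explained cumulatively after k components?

Step 1 — total variance = trace(Sigma) = Σ λ_i = 55 + 49 = 104.

Step 2 — fraction explained by component i = λ_i / Σ λ:
  PC1: 55/104 = 0.5288
  PC2: 49/104 = 0.4712

Step 3 — cumulative fraction after k components = (λ_1 + ... + λ_k) / Σ λ:
  k = 1: 55/104 = 0.5288
  k = 2: (55 + 49)/104 = 104/104 = 1

Summary (fraction, with percent):

explained: PC1 0.5288 (52.88%), PC2 0.4712 (47.12%);  cumulative: 0.5288, 1


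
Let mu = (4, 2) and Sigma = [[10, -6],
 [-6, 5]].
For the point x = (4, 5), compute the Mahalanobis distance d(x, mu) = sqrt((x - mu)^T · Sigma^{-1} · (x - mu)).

Step 1 — centre the observation: (x - mu) = (0, 3).

Step 2 — invert Sigma. det(Sigma) = 10·5 - (-6)² = 14.
  Sigma^{-1} = (1/det) · [[d, -b], [-b, a]] = [[0.3571, 0.4286],
 [0.4286, 0.7143]].

Step 3 — form the quadratic (x - mu)^T · Sigma^{-1} · (x - mu):
  Sigma^{-1} · (x - mu) = (1.2857, 2.1429).
  (x - mu)^T · [Sigma^{-1} · (x - mu)] = (0)·(1.2857) + (3)·(2.1429) = 6.4286.

Step 4 — take square root: d = √(6.4286) ≈ 2.5355.

d(x, mu) = √(6.4286) ≈ 2.5355


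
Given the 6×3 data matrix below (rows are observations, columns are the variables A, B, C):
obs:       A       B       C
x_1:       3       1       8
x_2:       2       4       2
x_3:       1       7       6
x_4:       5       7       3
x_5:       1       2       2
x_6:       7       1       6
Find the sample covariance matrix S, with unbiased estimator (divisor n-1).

Step 1 — column means:
  mean(A) = (3 + 2 + 1 + 5 + 1 + 7) / 6 = 19/6 = 3.1667
  mean(B) = (1 + 4 + 7 + 7 + 2 + 1) / 6 = 22/6 = 3.6667
  mean(C) = (8 + 2 + 6 + 3 + 2 + 6) / 6 = 27/6 = 4.5

Step 2 — sample covariance S[i,j] = (1/(n-1)) · Σ_k (x_{k,i} - mean_i) · (x_{k,j} - mean_j), with n-1 = 5.
  S[A,A] = ((-0.1667)·(-0.1667) + (-1.1667)·(-1.1667) + (-2.1667)·(-2.1667) + (1.8333)·(1.8333) + (-2.1667)·(-2.1667) + (3.8333)·(3.8333)) / 5 = 28.8333/5 = 5.7667
  S[A,B] = ((-0.1667)·(-2.6667) + (-1.1667)·(0.3333) + (-2.1667)·(3.3333) + (1.8333)·(3.3333) + (-2.1667)·(-1.6667) + (3.8333)·(-2.6667)) / 5 = -7.6667/5 = -1.5333
  S[A,C] = ((-0.1667)·(3.5) + (-1.1667)·(-2.5) + (-2.1667)·(1.5) + (1.8333)·(-1.5) + (-2.1667)·(-2.5) + (3.8333)·(1.5)) / 5 = 7.5/5 = 1.5
  S[B,B] = ((-2.6667)·(-2.6667) + (0.3333)·(0.3333) + (3.3333)·(3.3333) + (3.3333)·(3.3333) + (-1.6667)·(-1.6667) + (-2.6667)·(-2.6667)) / 5 = 39.3333/5 = 7.8667
  S[B,C] = ((-2.6667)·(3.5) + (0.3333)·(-2.5) + (3.3333)·(1.5) + (3.3333)·(-1.5) + (-1.6667)·(-2.5) + (-2.6667)·(1.5)) / 5 = -10/5 = -2
  S[C,C] = ((3.5)·(3.5) + (-2.5)·(-2.5) + (1.5)·(1.5) + (-1.5)·(-1.5) + (-2.5)·(-2.5) + (1.5)·(1.5)) / 5 = 31.5/5 = 6.3

S is symmetric (S[j,i] = S[i,j]). Assembling:

S = [[5.7667, -1.5333, 1.5],
 [-1.5333, 7.8667, -2],
 [1.5, -2, 6.3]]


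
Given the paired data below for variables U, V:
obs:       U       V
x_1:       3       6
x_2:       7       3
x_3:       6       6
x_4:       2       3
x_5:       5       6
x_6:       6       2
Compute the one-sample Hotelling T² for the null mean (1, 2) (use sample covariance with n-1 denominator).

Step 1 — sample mean vector:
  mean(U) = (3 + 7 + 6 + 2 + 5 + 6) / 6 = 29/6 = 4.8333
  mean(V) = (6 + 3 + 6 + 3 + 6 + 2) / 6 = 26/6 = 4.3333
  x̄ = (4.8333, 4.3333),  deviation x̄ - mu_0 = (4.8333, 4.3333) - (1, 2) = (3.8333, 2.3333).

Step 2 — sample covariance matrix, S[i,j] = (1/(n-1)) · Σ_k (x_{k,i} - mean_i) · (x_{k,j} - mean_j), divisor n-1 = 5:
  S[U,U] = ((-1.8333)·(-1.8333) + (2.1667)·(2.1667) + (1.1667)·(1.1667) + (-2.8333)·(-2.8333) + (0.1667)·(0.1667) + (1.1667)·(1.1667)) / 5 = 18.8333/5 = 3.7667
  S[U,V] = ((-1.8333)·(1.6667) + (2.1667)·(-1.3333) + (1.1667)·(1.6667) + (-2.8333)·(-1.3333) + (0.1667)·(1.6667) + (1.1667)·(-2.3333)) / 5 = -2.6667/5 = -0.5333
  S[V,V] = ((1.6667)·(1.6667) + (-1.3333)·(-1.3333) + (1.6667)·(1.6667) + (-1.3333)·(-1.3333) + (1.6667)·(1.6667) + (-2.3333)·(-2.3333)) / 5 = 17.3333/5 = 3.4667
  S = [[3.7667, -0.5333],
 [-0.5333, 3.4667]].

Step 3 — invert S. det(S) = 3.7667·3.4667 - (-0.5333)² = 12.7733.
  S^{-1} = (1/det) · [[d, -b], [-b, a]] = [[0.2714, 0.0418],
 [0.0418, 0.2949]].

Step 4 — quadratic form (x̄ - mu_0)^T · S^{-1} · (x̄ - mu_0):
  S^{-1} · (x̄ - mu_0) = (1.1378, 0.8481),
  (x̄ - mu_0)^T · [...] = (3.8333)·(1.1378) + (2.3333)·(0.8481) = 6.3405.

Step 5 — scale by n: T² = 6 · 6.3405 = 38.0428.

T² ≈ 38.0428


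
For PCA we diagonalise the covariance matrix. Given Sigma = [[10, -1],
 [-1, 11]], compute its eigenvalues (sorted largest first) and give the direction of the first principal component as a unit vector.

Step 1 — characteristic polynomial of 2×2 Sigma:
  det(Sigma - λI) = λ² - trace · λ + det = 0.
  trace = 10 + 11 = 21, det = 10·11 - (-1)² = 109.
Step 2 — discriminant:
  Δ = trace² - 4·det = 441 - 436 = 5.
Step 3 — eigenvalues:
  λ = (trace ± √Δ)/2 = (21 ± 2.2361)/2,
  λ_1 = 11.618,  λ_2 = 9.382.

Step 4 — unit eigenvector for λ_1: solve (Sigma - λ_1 I)v = 0. First row:
  (10 - 11.618)·v_x + (-1)·v_y = 0, i.e. (-1.618)·v_x + (-1)·v_y = 0,
  so v ∝ (b, λ_1 - a) = (-1, 1.618); multiply by -1 so the first entry is positive: u = (1, -1.618).
  ||u|| = √((1)² + (-1.618)²) = √(3.618) ≈ 1.9021,
  v_1 = u/||u|| ≈ (0.5257, -0.8507) (||v_1|| = 1).

λ_1 = 11.618,  λ_2 = 9.382;  v_1 ≈ (0.5257, -0.8507)


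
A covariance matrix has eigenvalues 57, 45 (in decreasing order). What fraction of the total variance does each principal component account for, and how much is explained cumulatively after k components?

Step 1 — total variance = trace(Sigma) = Σ λ_i = 57 + 45 = 102.

Step 2 — fraction explained by component i = λ_i / Σ λ:
  PC1: 57/102 = 0.5588
  PC2: 45/102 = 0.4412

Step 3 — cumulative fraction after k components = (λ_1 + ... + λ_k) / Σ λ:
  k = 1: 57/102 = 0.5588
  k = 2: (57 + 45)/102 = 102/102 = 1

Summary (fraction, with percent):

explained: PC1 0.5588 (55.88%), PC2 0.4412 (44.12%);  cumulative: 0.5588, 1


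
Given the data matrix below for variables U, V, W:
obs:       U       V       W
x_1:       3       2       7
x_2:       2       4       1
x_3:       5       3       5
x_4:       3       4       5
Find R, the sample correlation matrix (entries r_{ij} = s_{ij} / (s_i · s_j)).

Step 1 — column means:
  mean(U) = (3 + 2 + 5 + 3) / 4 = 13/4 = 3.25
  mean(V) = (2 + 4 + 3 + 4) / 4 = 13/4 = 3.25
  mean(W) = (7 + 1 + 5 + 5) / 4 = 18/4 = 4.5

Step 2 — sample variances and covariances s[i,j] = (1/(n-1)) · Σ_k (x_{k,i} - mean_i) · (x_{k,j} - mean_j), with n-1 = 3:
  s[U,U] = ((-0.25)·(-0.25) + (-1.25)·(-1.25) + (1.75)·(1.75) + (-0.25)·(-0.25)) / 3 = 4.75/3 = 1.5833
  s[U,V] = ((-0.25)·(-1.25) + (-1.25)·(0.75) + (1.75)·(-0.25) + (-0.25)·(0.75)) / 3 = -1.25/3 = -0.4167
  s[U,W] = ((-0.25)·(2.5) + (-1.25)·(-3.5) + (1.75)·(0.5) + (-0.25)·(0.5)) / 3 = 4.5/3 = 1.5
  s[V,V] = ((-1.25)·(-1.25) + (0.75)·(0.75) + (-0.25)·(-0.25) + (0.75)·(0.75)) / 3 = 2.75/3 = 0.9167
  s[V,W] = ((-1.25)·(2.5) + (0.75)·(-3.5) + (-0.25)·(0.5) + (0.75)·(0.5)) / 3 = -5.5/3 = -1.8333
  s[W,W] = ((2.5)·(2.5) + (-3.5)·(-3.5) + (0.5)·(0.5) + (0.5)·(0.5)) / 3 = 19/3 = 6.3333
  Sample standard deviations s_i = √(s[i,i]):
  s(U) = √(1.5833) = 1.2583
  s(V) = √(0.9167) = 0.9574
  s(W) = √(6.3333) = 2.5166

Step 3 — r_{ij} = s_{ij} / (s_i · s_j):
  r[U,U] = 1 (diagonal).
  r[U,V] = -0.4167 / (1.2583 · 0.9574) = -0.4167 / 1.2047 = -0.3459
  r[U,W] = 1.5 / (1.2583 · 2.5166) = 1.5 / 3.1667 = 0.4737
  r[V,V] = 1 (diagonal).
  r[V,W] = -1.8333 / (0.9574 · 2.5166) = -1.8333 / 2.4095 = -0.7609
  r[W,W] = 1 (diagonal).

R is symmetric with unit diagonal. Assembling:

R = [[1, -0.3459, 0.4737],
 [-0.3459, 1, -0.7609],
 [0.4737, -0.7609, 1]]


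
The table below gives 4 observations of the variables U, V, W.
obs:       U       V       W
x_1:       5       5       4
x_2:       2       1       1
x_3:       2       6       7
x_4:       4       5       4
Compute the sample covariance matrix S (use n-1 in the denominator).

Step 1 — column means:
  mean(U) = (5 + 2 + 2 + 4) / 4 = 13/4 = 3.25
  mean(V) = (5 + 1 + 6 + 5) / 4 = 17/4 = 4.25
  mean(W) = (4 + 1 + 7 + 4) / 4 = 16/4 = 4

Step 2 — sample covariance S[i,j] = (1/(n-1)) · Σ_k (x_{k,i} - mean_i) · (x_{k,j} - mean_j), with n-1 = 3.
  S[U,U] = ((1.75)·(1.75) + (-1.25)·(-1.25) + (-1.25)·(-1.25) + (0.75)·(0.75)) / 3 = 6.75/3 = 2.25
  S[U,V] = ((1.75)·(0.75) + (-1.25)·(-3.25) + (-1.25)·(1.75) + (0.75)·(0.75)) / 3 = 3.75/3 = 1.25
  S[U,W] = ((1.75)·(0) + (-1.25)·(-3) + (-1.25)·(3) + (0.75)·(0)) / 3 = 0/3 = 0
  S[V,V] = ((0.75)·(0.75) + (-3.25)·(-3.25) + (1.75)·(1.75) + (0.75)·(0.75)) / 3 = 14.75/3 = 4.9167
  S[V,W] = ((0.75)·(0) + (-3.25)·(-3) + (1.75)·(3) + (0.75)·(0)) / 3 = 15/3 = 5
  S[W,W] = ((0)·(0) + (-3)·(-3) + (3)·(3) + (0)·(0)) / 3 = 18/3 = 6

S is symmetric (S[j,i] = S[i,j]). Assembling:

S = [[2.25, 1.25, 0],
 [1.25, 4.9167, 5],
 [0, 5, 6]]


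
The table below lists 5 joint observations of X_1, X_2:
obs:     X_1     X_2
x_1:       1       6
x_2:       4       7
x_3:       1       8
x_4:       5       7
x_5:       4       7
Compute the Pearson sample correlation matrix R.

Step 1 — column means:
  mean(X_1) = (1 + 4 + 1 + 5 + 4) / 5 = 15/5 = 3
  mean(X_2) = (6 + 7 + 8 + 7 + 7) / 5 = 35/5 = 7

Step 2 — sample variances and covariances s[i,j] = (1/(n-1)) · Σ_k (x_{k,i} - mean_i) · (x_{k,j} - mean_j), with n-1 = 4:
  s[X_1,X_1] = ((-2)·(-2) + (1)·(1) + (-2)·(-2) + (2)·(2) + (1)·(1)) / 4 = 14/4 = 3.5
  s[X_1,X_2] = ((-2)·(-1) + (1)·(0) + (-2)·(1) + (2)·(0) + (1)·(0)) / 4 = 0/4 = 0
  s[X_2,X_2] = ((-1)·(-1) + (0)·(0) + (1)·(1) + (0)·(0) + (0)·(0)) / 4 = 2/4 = 0.5
  Sample standard deviations s_i = √(s[i,i]):
  s(X_1) = √(3.5) = 1.8708
  s(X_2) = √(0.5) = 0.7071

Step 3 — r_{ij} = s_{ij} / (s_i · s_j):
  r[X_1,X_1] = 1 (diagonal).
  r[X_1,X_2] = 0 / (1.8708 · 0.7071) = 0 / 1.3229 = 0
  r[X_2,X_2] = 1 (diagonal).

R is symmetric with unit diagonal. Assembling:

R = [[1, 0],
 [0, 1]]


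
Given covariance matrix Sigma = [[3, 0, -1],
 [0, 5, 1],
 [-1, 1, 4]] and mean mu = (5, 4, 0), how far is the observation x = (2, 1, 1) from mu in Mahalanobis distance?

Step 1 — centre the observation: (x - mu) = (-3, -3, 1).

Step 2 — invert Sigma (cofactor / det for 3×3, or solve directly):
  Sigma^{-1} = [[0.3654, -0.0192, 0.0962],
 [-0.0192, 0.2115, -0.0577],
 [0.0962, -0.0577, 0.2885]].

Step 3 — form the quadratic (x - mu)^T · Sigma^{-1} · (x - mu):
  Sigma^{-1} · (x - mu) = (-0.9423, -0.6346, 0.1731).
  (x - mu)^T · [Sigma^{-1} · (x - mu)] = (-3)·(-0.9423) + (-3)·(-0.6346) + (1)·(0.1731) = 4.9038.

Step 4 — take square root: d = √(4.9038) ≈ 2.2145.

d(x, mu) = √(4.9038) ≈ 2.2145


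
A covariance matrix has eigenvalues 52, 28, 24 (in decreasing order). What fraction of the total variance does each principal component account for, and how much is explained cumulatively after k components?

Step 1 — total variance = trace(Sigma) = Σ λ_i = 52 + 28 + 24 = 104.

Step 2 — fraction explained by component i = λ_i / Σ λ:
  PC1: 52/104 = 0.5
  PC2: 28/104 = 0.2692
  PC3: 24/104 = 0.2308

Step 3 — cumulative fraction after k components = (λ_1 + ... + λ_k) / Σ λ:
  k = 1: 52/104 = 0.5
  k = 2: (52 + 28)/104 = 80/104 = 0.7692
  k = 3: (52 + 28 + 24)/104 = 104/104 = 1

Summary (fraction, with percent):

explained: PC1 0.5 (50%), PC2 0.2692 (26.92%), PC3 0.2308 (23.08%);  cumulative: 0.5, 0.7692, 1


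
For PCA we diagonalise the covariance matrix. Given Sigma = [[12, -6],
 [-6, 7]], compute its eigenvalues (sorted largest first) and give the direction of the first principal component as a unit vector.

Step 1 — characteristic polynomial of 2×2 Sigma:
  det(Sigma - λI) = λ² - trace · λ + det = 0.
  trace = 12 + 7 = 19, det = 12·7 - (-6)² = 48.
Step 2 — discriminant:
  Δ = trace² - 4·det = 361 - 192 = 169.
Step 3 — eigenvalues:
  λ = (trace ± √Δ)/2 = (19 ± 13)/2,
  λ_1 = 16,  λ_2 = 3.

Step 4 — unit eigenvector for λ_1: solve (Sigma - λ_1 I)v = 0. First row:
  (12 - 16)·v_x + (-6)·v_y = 0, i.e. (-4)·v_x + (-6)·v_y = 0,
  so v ∝ (b, λ_1 - a) = (-6, 4); multiply by -1 so the first entry is positive: u = (6, -4).
  ||u|| = √((6)² + (-4)²) = √(52) ≈ 7.2111,
  v_1 = u/||u|| ≈ (0.8321, -0.5547) (||v_1|| = 1).

λ_1 = 16,  λ_2 = 3;  v_1 ≈ (0.8321, -0.5547)


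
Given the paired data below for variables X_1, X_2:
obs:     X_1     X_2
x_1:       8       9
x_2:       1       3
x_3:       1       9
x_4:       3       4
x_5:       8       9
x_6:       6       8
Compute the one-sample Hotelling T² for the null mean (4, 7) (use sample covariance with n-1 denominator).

Step 1 — sample mean vector:
  mean(X_1) = (8 + 1 + 1 + 3 + 8 + 6) / 6 = 27/6 = 4.5
  mean(X_2) = (9 + 3 + 9 + 4 + 9 + 8) / 6 = 42/6 = 7
  x̄ = (4.5, 7),  deviation x̄ - mu_0 = (4.5, 7) - (4, 7) = (0.5, 0).

Step 2 — sample covariance matrix, S[i,j] = (1/(n-1)) · Σ_k (x_{k,i} - mean_i) · (x_{k,j} - mean_j), divisor n-1 = 5:
  S[X_1,X_1] = ((3.5)·(3.5) + (-3.5)·(-3.5) + (-3.5)·(-3.5) + (-1.5)·(-1.5) + (3.5)·(3.5) + (1.5)·(1.5)) / 5 = 53.5/5 = 10.7
  S[X_1,X_2] = ((3.5)·(2) + (-3.5)·(-4) + (-3.5)·(2) + (-1.5)·(-3) + (3.5)·(2) + (1.5)·(1)) / 5 = 27/5 = 5.4
  S[X_2,X_2] = ((2)·(2) + (-4)·(-4) + (2)·(2) + (-3)·(-3) + (2)·(2) + (1)·(1)) / 5 = 38/5 = 7.6
  S = [[10.7, 5.4],
 [5.4, 7.6]].

Step 3 — invert S. det(S) = 10.7·7.6 - (5.4)² = 52.16.
  S^{-1} = (1/det) · [[d, -b], [-b, a]] = [[0.1457, -0.1035],
 [-0.1035, 0.2051]].

Step 4 — quadratic form (x̄ - mu_0)^T · S^{-1} · (x̄ - mu_0):
  S^{-1} · (x̄ - mu_0) = (0.0729, -0.0518),
  (x̄ - mu_0)^T · [...] = (0.5)·(0.0729) + (0)·(-0.0518) = 0.0364.

Step 5 — scale by n: T² = 6 · 0.0364 = 0.2186.

T² ≈ 0.2186


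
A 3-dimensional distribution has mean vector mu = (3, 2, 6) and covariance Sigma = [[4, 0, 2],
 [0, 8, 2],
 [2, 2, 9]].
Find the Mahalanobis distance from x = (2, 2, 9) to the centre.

Step 1 — centre the observation: (x - mu) = (-1, 0, 3).

Step 2 — invert Sigma (cofactor / det for 3×3, or solve directly):
  Sigma^{-1} = [[0.2833, 0.0167, -0.0667],
 [0.0167, 0.1333, -0.0333],
 [-0.0667, -0.0333, 0.1333]].

Step 3 — form the quadratic (x - mu)^T · Sigma^{-1} · (x - mu):
  Sigma^{-1} · (x - mu) = (-0.4833, -0.1167, 0.4667).
  (x - mu)^T · [Sigma^{-1} · (x - mu)] = (-1)·(-0.4833) + (0)·(-0.1167) + (3)·(0.4667) = 1.8833.

Step 4 — take square root: d = √(1.8833) ≈ 1.3723.

d(x, mu) = √(1.8833) ≈ 1.3723


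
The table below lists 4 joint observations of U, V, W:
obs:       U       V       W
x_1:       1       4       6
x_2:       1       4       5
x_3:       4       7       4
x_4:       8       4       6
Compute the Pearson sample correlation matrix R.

Step 1 — column means:
  mean(U) = (1 + 1 + 4 + 8) / 4 = 14/4 = 3.5
  mean(V) = (4 + 4 + 7 + 4) / 4 = 19/4 = 4.75
  mean(W) = (6 + 5 + 4 + 6) / 4 = 21/4 = 5.25

Step 2 — sample variances and covariances s[i,j] = (1/(n-1)) · Σ_k (x_{k,i} - mean_i) · (x_{k,j} - mean_j), with n-1 = 3:
  s[U,U] = ((-2.5)·(-2.5) + (-2.5)·(-2.5) + (0.5)·(0.5) + (4.5)·(4.5)) / 3 = 33/3 = 11
  s[U,V] = ((-2.5)·(-0.75) + (-2.5)·(-0.75) + (0.5)·(2.25) + (4.5)·(-0.75)) / 3 = 1.5/3 = 0.5
  s[U,W] = ((-2.5)·(0.75) + (-2.5)·(-0.25) + (0.5)·(-1.25) + (4.5)·(0.75)) / 3 = 1.5/3 = 0.5
  s[V,V] = ((-0.75)·(-0.75) + (-0.75)·(-0.75) + (2.25)·(2.25) + (-0.75)·(-0.75)) / 3 = 6.75/3 = 2.25
  s[V,W] = ((-0.75)·(0.75) + (-0.75)·(-0.25) + (2.25)·(-1.25) + (-0.75)·(0.75)) / 3 = -3.75/3 = -1.25
  s[W,W] = ((0.75)·(0.75) + (-0.25)·(-0.25) + (-1.25)·(-1.25) + (0.75)·(0.75)) / 3 = 2.75/3 = 0.9167
  Sample standard deviations s_i = √(s[i,i]):
  s(U) = √(11) = 3.3166
  s(V) = √(2.25) = 1.5
  s(W) = √(0.9167) = 0.9574

Step 3 — r_{ij} = s_{ij} / (s_i · s_j):
  r[U,U] = 1 (diagonal).
  r[U,V] = 0.5 / (3.3166 · 1.5) = 0.5 / 4.9749 = 0.1005
  r[U,W] = 0.5 / (3.3166 · 0.9574) = 0.5 / 3.1754 = 0.1575
  r[V,V] = 1 (diagonal).
  r[V,W] = -1.25 / (1.5 · 0.9574) = -1.25 / 1.4361 = -0.8704
  r[W,W] = 1 (diagonal).

R is symmetric with unit diagonal. Assembling:

R = [[1, 0.1005, 0.1575],
 [0.1005, 1, -0.8704],
 [0.1575, -0.8704, 1]]


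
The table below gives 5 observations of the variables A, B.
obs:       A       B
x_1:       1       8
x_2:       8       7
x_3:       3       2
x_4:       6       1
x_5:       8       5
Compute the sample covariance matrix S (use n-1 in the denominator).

Step 1 — column means:
  mean(A) = (1 + 8 + 3 + 6 + 8) / 5 = 26/5 = 5.2
  mean(B) = (8 + 7 + 2 + 1 + 5) / 5 = 23/5 = 4.6

Step 2 — sample covariance S[i,j] = (1/(n-1)) · Σ_k (x_{k,i} - mean_i) · (x_{k,j} - mean_j), with n-1 = 4.
  S[A,A] = ((-4.2)·(-4.2) + (2.8)·(2.8) + (-2.2)·(-2.2) + (0.8)·(0.8) + (2.8)·(2.8)) / 4 = 38.8/4 = 9.7
  S[A,B] = ((-4.2)·(3.4) + (2.8)·(2.4) + (-2.2)·(-2.6) + (0.8)·(-3.6) + (2.8)·(0.4)) / 4 = -3.6/4 = -0.9
  S[B,B] = ((3.4)·(3.4) + (2.4)·(2.4) + (-2.6)·(-2.6) + (-3.6)·(-3.6) + (0.4)·(0.4)) / 4 = 37.2/4 = 9.3

S is symmetric (S[j,i] = S[i,j]). Assembling:

S = [[9.7, -0.9],
 [-0.9, 9.3]]


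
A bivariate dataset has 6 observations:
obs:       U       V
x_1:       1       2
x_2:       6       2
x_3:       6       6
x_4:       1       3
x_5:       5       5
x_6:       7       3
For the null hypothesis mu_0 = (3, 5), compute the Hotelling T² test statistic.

Step 1 — sample mean vector:
  mean(U) = (1 + 6 + 6 + 1 + 5 + 7) / 6 = 26/6 = 4.3333
  mean(V) = (2 + 2 + 6 + 3 + 5 + 3) / 6 = 21/6 = 3.5
  x̄ = (4.3333, 3.5),  deviation x̄ - mu_0 = (4.3333, 3.5) - (3, 5) = (1.3333, -1.5).

Step 2 — sample covariance matrix, S[i,j] = (1/(n-1)) · Σ_k (x_{k,i} - mean_i) · (x_{k,j} - mean_j), divisor n-1 = 5:
  S[U,U] = ((-3.3333)·(-3.3333) + (1.6667)·(1.6667) + (1.6667)·(1.6667) + (-3.3333)·(-3.3333) + (0.6667)·(0.6667) + (2.6667)·(2.6667)) / 5 = 35.3333/5 = 7.0667
  S[U,V] = ((-3.3333)·(-1.5) + (1.6667)·(-1.5) + (1.6667)·(2.5) + (-3.3333)·(-0.5) + (0.6667)·(1.5) + (2.6667)·(-0.5)) / 5 = 8/5 = 1.6
  S[V,V] = ((-1.5)·(-1.5) + (-1.5)·(-1.5) + (2.5)·(2.5) + (-0.5)·(-0.5) + (1.5)·(1.5) + (-0.5)·(-0.5)) / 5 = 13.5/5 = 2.7
  S = [[7.0667, 1.6],
 [1.6, 2.7]].

Step 3 — invert S. det(S) = 7.0667·2.7 - (1.6)² = 16.52.
  S^{-1} = (1/det) · [[d, -b], [-b, a]] = [[0.1634, -0.0969],
 [-0.0969, 0.4278]].

Step 4 — quadratic form (x̄ - mu_0)^T · S^{-1} · (x̄ - mu_0):
  S^{-1} · (x̄ - mu_0) = (0.3632, -0.7708),
  (x̄ - mu_0)^T · [...] = (1.3333)·(0.3632) + (-1.5)·(-0.7708) = 1.6404.

Step 5 — scale by n: T² = 6 · 1.6404 = 9.8426.

T² ≈ 9.8426
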